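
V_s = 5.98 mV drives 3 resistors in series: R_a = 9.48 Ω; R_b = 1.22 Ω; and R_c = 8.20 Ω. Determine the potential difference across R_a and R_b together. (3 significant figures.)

V ≈ 3.39 mV

ΣR = 9.48 + 1.22 + 8.20 = 18.90 Ω.
R_{R_a..R_b} = 9.48 + 1.22 = 10.70 Ω.
V = V_s · R/ΣR = 5.98 × 0.5661 = 3.386 mV.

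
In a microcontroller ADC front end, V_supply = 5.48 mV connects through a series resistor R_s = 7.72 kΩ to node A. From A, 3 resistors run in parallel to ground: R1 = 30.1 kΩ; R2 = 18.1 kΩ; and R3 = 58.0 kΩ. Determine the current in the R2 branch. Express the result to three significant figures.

I ≈ 0.167 µA

Parallel bank: R_p = 1/(1/30.1 + 1/18.1 + 1/58.0) = 9.460 kΩ.
V_A by voltage divider: V_A = 5.48 × 9.460/(7.72 + 9.460) = 3.017 mV.
I(R2) = V_A / R2 = 3.017/18.1 = 0.1667 µA.
(Check via current divider: I_total = 0.3190 µA; share G_k/ΣG = 0.5226 → same result.)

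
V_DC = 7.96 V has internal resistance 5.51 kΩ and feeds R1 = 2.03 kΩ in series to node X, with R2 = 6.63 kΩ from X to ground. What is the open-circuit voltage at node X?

V_th ≈ 3.72 V

R1' = 5.51 + 2.03 = 7.540 kΩ (source resistance + R1).
V_th is the unloaded tap voltage: V_DC · R2/(R1'+R2) = 7.96 × 0.4679 = 3.724 V.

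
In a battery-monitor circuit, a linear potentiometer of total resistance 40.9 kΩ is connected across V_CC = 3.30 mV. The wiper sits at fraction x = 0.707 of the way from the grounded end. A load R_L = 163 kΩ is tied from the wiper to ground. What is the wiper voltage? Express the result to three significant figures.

The pot divides into 11.98 kΩ above the wiper and 28.92 kΩ below.
Lower segment in parallel with the load: 28.92 ‖ 163 = 24.56 kΩ.
Then V_out = V_CC · 24.56/(11.98 + 24.56) = 2.218 mV.

V_out ≈ 2.22 mV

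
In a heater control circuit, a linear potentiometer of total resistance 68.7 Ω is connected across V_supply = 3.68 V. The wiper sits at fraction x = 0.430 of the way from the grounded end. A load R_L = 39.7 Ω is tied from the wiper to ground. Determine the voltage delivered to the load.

The pot divides into 39.16 Ω above the wiper and 29.54 Ω below.
R_L loads the lower segment: effective lower R = 16.94 Ω.
Then V_out = V_supply · 16.94/(39.16 + 16.94) = 1.111 V.
(Unloaded: V_out = x·V_supply = 1.58 V.)

V_out ≈ 1.11 V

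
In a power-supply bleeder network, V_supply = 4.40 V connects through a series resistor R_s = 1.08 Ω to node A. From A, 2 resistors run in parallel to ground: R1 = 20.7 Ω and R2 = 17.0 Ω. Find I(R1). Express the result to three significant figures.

I ≈ 0.191 A

Equivalent of the parallel group: R_p = 9.334 Ω.
V_A = 4.40 × 9.334/10.41 = 3.944 V.
I(R1) = V_A / R1 = 3.944/20.7 = 0.1905 A.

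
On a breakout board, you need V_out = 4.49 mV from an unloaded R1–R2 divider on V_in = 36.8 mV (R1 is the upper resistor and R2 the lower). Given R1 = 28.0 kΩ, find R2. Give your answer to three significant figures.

The divider ratio is R2/(R1+R2) = 4.49/36.8 = 0.1220.
Rearranging, R2 = R1·k/(1−k) = 28.0 × 0.1390 = 3.891 kΩ.

R2 ≈ 3.89 kΩ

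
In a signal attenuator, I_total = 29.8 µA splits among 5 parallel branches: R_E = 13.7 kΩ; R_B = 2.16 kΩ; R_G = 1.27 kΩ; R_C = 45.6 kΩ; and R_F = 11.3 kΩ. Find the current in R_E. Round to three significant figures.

ΣG = 1/13.7 + 1/2.16 + 1/1.27 + 1/45.6 + 1/11.3 = 1.434.
Current divider: I(R_E) = I_total · G_k/ΣG = 29.8 × (0.07299/1.434) = 29.8 × 0.05091 = 1.517 µA.

I ≈ 1.52 µA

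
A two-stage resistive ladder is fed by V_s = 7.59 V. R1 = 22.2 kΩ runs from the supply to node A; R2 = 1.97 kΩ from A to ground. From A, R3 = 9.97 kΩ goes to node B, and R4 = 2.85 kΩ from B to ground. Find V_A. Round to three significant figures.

V_A ≈ 0.542 V

Looking into the second stage from A: R3 + R4 = 12.82 kΩ appears in parallel with R2.
R2 ‖ (R3+R4) = 1.708 kΩ.
First divider: V_A = V_s · 1.708/(22.2 + 1.708) = 0.5421 V.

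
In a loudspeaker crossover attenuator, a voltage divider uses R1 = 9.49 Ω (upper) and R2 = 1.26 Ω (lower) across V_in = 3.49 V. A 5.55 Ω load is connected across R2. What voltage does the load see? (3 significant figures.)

The load sits in parallel with R2, giving an effective lower resistance R2' = R2·R_L/(R2+R_L) = 1.027 Ω.
Then V_out = V_in · R2'/(R1 + R2') = 3.49 × 1.027/10.52 = 0.3408 V.

V_out ≈ 0.341 V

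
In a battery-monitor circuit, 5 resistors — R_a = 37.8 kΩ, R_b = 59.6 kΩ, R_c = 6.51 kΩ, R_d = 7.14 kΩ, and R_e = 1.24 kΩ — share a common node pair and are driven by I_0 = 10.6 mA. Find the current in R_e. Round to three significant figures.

Total conductance ΣG = 1/37.8 + 1/59.6 + 1/6.51 + 1/7.14 + 1/1.24 = 1.143 (units of 1/kΩ).
Current divider: I(R_e) = I_0 · G_k/ΣG = 10.6 × (0.8065/1.143) = 10.6 × 0.7053 = 7.477 mA.

I ≈ 7.48 mA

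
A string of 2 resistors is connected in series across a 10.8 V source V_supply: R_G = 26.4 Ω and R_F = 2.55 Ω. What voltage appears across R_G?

V ≈ 9.85 V

ΣR = 26.4 + 2.55 = 28.95 Ω.
Voltage divider: V = V_supply · (26.40 / 28.95) = 10.8 × 0.9119 = 9.849 V.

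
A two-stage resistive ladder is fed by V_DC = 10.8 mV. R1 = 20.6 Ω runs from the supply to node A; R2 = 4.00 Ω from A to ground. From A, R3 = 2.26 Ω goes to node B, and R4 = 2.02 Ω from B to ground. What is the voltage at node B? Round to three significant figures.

V_B ≈ 0.465 mV

Node A sees R2 in parallel with the series input of stage 2, R3 + R4 = 4.280 Ω.
Effective lower resistance at A: R2 ‖ 4.280 = 2.068 Ω.
So V_A = 10.8 × 0.09122 = 0.9851 mV.
V_B = V_A × 0.4720 = 0.4649 mV.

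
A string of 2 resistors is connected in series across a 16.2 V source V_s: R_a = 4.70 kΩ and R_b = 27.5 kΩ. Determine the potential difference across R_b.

V ≈ 13.8 V

Total series resistance ΣR = 4.70 + 27.5 = 32.20 kΩ.
Voltage divider: V = V_s · (27.50 / 32.20) = 16.2 × 0.8540 = 13.84 V.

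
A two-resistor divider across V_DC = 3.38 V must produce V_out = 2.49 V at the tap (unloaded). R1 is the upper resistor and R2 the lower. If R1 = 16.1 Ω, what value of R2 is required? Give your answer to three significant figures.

R2 ≈ 45.0 Ω

Required fraction k = V_out/V_DC = 0.7367.
Rearranging, R2 = R1·k/(1−k) = 16.1 × 2.798 = 45.04 Ω.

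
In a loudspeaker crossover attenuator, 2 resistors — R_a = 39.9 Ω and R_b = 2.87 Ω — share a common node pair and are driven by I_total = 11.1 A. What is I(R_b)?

With just two branches, the current splits inversely with resistance.
So I = 11.1 × 39.9/42.77 = 10.36 A.

I ≈ 10.4 A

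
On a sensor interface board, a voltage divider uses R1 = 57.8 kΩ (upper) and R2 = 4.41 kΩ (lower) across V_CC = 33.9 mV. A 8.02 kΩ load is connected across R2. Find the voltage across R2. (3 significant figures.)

V_out ≈ 1.59 mV

The load sits in parallel with R2, giving an effective lower resistance R2' = R2·R_L/(R2+R_L) = 2.845 kΩ.
Now apply the divider: V_out = 33.9 × 0.04692 = 1.591 mV.
(Unloaded it would be 2.40 mV; the load pulls it down.)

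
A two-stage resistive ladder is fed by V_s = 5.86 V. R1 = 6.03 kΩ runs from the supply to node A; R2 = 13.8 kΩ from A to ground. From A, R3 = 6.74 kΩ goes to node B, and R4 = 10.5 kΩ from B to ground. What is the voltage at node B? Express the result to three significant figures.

Node A sees R2 in parallel with the series input of stage 2, R3 + R4 = 17.24 kΩ.
R2 ‖ (R3+R4) = 7.665 kΩ.
First divider: V_A = V_s · 7.665/(6.03 + 7.665) = 3.280 V.
Stage 2 is unloaded, so V_B = V_A · R4/(R3+R4) = 3.280 × 10.5/17.24 = 1.998 V.

V_B ≈ 2.00 V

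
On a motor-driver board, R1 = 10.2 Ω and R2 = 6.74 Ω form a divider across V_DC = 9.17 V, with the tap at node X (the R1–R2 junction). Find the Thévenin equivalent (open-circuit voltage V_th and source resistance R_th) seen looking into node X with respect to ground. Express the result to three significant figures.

With X open, the divider is unloaded: V_th = 9.17 × 6.74/16.94 = 3.649 V.
Zeroing V_DC shorts the top of R1 to ground, so R_th = R1 ‖ R2 = 4.058 Ω.

V_th ≈ 3.65 V, R_th ≈ 4.06 Ω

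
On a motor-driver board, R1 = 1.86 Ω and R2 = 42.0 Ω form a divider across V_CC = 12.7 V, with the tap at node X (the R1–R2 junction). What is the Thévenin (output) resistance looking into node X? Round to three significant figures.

Zeroing V_CC shorts the top of R1 to ground, so R_th = R1 ‖ R2 = 1.781 Ω.

R_th ≈ 1.78 Ω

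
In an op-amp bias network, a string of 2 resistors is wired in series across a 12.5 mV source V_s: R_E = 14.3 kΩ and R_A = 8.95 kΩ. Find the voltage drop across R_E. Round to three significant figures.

ΣR = 14.3 + 8.95 = 23.25 kΩ.
Voltage divider: V = V_s · (14.30 / 23.25) = 12.5 × 0.6151 = 7.688 mV.

V ≈ 7.69 mV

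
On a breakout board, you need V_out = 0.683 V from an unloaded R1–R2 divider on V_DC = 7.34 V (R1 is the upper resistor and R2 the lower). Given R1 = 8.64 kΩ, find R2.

Required fraction k = V_out/V_DC = 0.09305.
R2 = R1 · 0.09305/(1 − 0.09305) = 0.8865 kΩ.

R2 ≈ 0.886 kΩ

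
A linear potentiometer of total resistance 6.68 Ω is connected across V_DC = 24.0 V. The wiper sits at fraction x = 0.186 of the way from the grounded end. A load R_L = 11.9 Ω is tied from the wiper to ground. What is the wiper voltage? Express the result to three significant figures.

The pot divides into 5.438 Ω above the wiper and 1.242 Ω below.
R_L loads the lower segment: effective lower R = 1.125 Ω.
Then V_out = V_DC · 1.125/(5.438 + 1.125) = 4.114 V.

V_out ≈ 4.11 V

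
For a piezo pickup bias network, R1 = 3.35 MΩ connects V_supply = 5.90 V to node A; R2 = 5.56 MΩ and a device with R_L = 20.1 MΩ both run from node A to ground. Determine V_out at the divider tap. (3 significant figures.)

V_out ≈ 3.33 V

The load sits in parallel with R2, giving an effective lower resistance R2' = R2·R_L/(R2+R_L) = 4.355 MΩ.
Then V_out = V_supply · R2'/(R1 + R2') = 5.90 × 4.355/7.705 = 3.335 V.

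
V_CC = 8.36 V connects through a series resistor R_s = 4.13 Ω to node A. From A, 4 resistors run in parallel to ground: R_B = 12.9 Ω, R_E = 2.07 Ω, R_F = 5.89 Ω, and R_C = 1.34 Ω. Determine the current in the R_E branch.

I ≈ 0.569 A

Combine the parallel branches: R_p = (1/12.9 + 1/2.07 + 1/5.89 + 1/1.34)⁻¹ = 0.6772 Ω.
V_A by voltage divider: V_A = 8.36 × 0.6772/(4.13 + 0.6772) = 1.178 V.
Branch current I = V_A/R_E = 1.178/2.07 = 0.5689 A.
(Equivalently: I_total = 1.739 A, then current-divider fraction G_k/ΣG = 0.3272.)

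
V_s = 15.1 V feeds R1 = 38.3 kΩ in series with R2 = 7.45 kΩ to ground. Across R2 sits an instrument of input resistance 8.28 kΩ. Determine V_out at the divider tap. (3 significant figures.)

First combine the lower leg with the load: R2 ‖ R_L = 3.922 kΩ.
Now apply the divider: V_out = 15.1 × 0.09288 = 1.402 V.

V_out ≈ 1.40 V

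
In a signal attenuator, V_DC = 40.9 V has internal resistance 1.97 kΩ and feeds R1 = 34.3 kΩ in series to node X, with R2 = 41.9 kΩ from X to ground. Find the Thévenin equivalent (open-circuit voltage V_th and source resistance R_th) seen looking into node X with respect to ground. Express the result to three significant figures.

R1' = 1.97 + 34.3 = 36.27 kΩ (source resistance + R1).
Open-circuit (no load on X): V_th = V_DC · R2/(R1' + R2) = 40.9 × 41.9/(36.27 + 41.9) = 21.92 V.
Looking into X with the source shorted: R_th = R1'·R2/(R1'+R2) = 36.27 × 41.9/78.17 = 19.44 kΩ.

V_th ≈ 21.9 V, R_th ≈ 19.4 kΩ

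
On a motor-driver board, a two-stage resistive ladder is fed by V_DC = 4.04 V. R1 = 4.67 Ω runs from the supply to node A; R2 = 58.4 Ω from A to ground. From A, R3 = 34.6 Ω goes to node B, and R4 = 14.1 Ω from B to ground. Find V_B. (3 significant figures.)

V_B ≈ 0.995 V

Node A sees R2 in parallel with the series input of stage 2, R3 + R4 = 48.70 Ω.
R2 ‖ (R3+R4) = 26.56 Ω.
First divider: V_A = V_DC · 26.56/(4.67 + 26.56) = 3.436 V.
Stage 2 is unloaded, so V_B = V_A · R4/(R3+R4) = 3.436 × 14.1/48.70 = 0.9948 V.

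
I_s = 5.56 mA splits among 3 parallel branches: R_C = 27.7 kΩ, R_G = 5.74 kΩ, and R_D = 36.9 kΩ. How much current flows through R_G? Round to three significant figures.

I ≈ 4.08 mA

ΣG = 1/27.7 + 1/5.74 + 1/36.9 = 0.2374.
By the current-divider rule, I = I_s · G_k/ΣG = 5.56 × 0.7338 = 4.080 mA.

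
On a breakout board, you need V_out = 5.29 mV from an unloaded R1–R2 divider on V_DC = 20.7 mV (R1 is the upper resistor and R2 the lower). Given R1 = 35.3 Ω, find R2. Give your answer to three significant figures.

V_out/V_DC = R2/(R1+R2) = 0.2556.
So R2 = R1 · V_out/(V_DC − V_out) = 35.3 × 5.29/(20.7 − 5.29) = 35.3 × 0.3433 = 12.12 Ω.

R2 ≈ 12.1 Ω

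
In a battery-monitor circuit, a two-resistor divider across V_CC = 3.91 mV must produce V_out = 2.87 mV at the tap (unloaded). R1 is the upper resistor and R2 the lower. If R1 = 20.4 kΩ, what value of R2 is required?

R2 ≈ 56.3 kΩ

V_out/V_CC = R2/(R1+R2) = 0.7340.
Rearranging, R2 = R1·k/(1−k) = 20.4 × 2.760 = 56.30 kΩ.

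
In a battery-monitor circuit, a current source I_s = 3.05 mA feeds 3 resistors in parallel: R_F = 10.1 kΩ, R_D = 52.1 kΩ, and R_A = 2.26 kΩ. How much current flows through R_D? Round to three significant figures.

Total conductance ΣG = 1/10.1 + 1/52.1 + 1/2.26 = 0.5607 (units of 1/kΩ).
R_D takes the fraction G_k/ΣG = 0.01919/0.5607 = 0.03423, so I = 3.05 × 0.03423 = 0.1044 mA.

I ≈ 0.104 mA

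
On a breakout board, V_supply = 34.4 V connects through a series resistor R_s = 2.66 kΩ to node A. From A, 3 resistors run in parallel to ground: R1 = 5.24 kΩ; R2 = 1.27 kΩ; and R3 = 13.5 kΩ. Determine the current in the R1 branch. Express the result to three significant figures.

Parallel bank: R_p = 1/(1/5.24 + 1/1.27 + 1/13.5) = 0.9503 kΩ.
Node voltage V_A = V_supply · R_p/(R_s + R_p) = 34.4 × 0.2632 = 9.055 V.
I(R1) = V_A / R1 = 9.055/5.24 = 1.728 mA.

I ≈ 1.73 mA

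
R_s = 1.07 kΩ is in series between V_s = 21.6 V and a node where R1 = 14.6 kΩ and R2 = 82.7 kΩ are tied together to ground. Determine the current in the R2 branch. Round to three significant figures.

I ≈ 0.240 mA

Parallel bank: R_p = 1/(1/14.6 + 1/82.7) = 12.41 kΩ.
V_A by voltage divider: V_A = 21.6 × 12.41/(1.07 + 12.41) = 19.89 V.
Branch current I = V_A/R2 = 19.89/82.7 = 0.2405 mA.
(Equivalently: I_total = 1.602 mA, then current-divider fraction G_k/ΣG = 0.1501.)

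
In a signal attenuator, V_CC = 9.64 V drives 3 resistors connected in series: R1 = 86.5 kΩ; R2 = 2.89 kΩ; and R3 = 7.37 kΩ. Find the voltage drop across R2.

Series total: ΣR = 86.5 + 2.89 + 7.37 = 96.76 kΩ.
By the voltage-divider rule, V = 9.64 × 2.890/96.76 = 0.2879 V.

V ≈ 0.288 V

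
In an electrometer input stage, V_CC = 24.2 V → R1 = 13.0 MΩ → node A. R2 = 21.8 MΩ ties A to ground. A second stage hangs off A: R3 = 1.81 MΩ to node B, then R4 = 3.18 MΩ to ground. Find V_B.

V_B ≈ 3.67 V

Looking into the second stage from A: R3 + R4 = 4.990 MΩ appears in parallel with R2.
Effective lower resistance at A: R2 ‖ 4.990 = 4.061 MΩ.
V_A = 24.2 × 4.061/(13.0 + 4.061) = 5.760 V.
V_B = V_A × 0.6373 = 3.671 V.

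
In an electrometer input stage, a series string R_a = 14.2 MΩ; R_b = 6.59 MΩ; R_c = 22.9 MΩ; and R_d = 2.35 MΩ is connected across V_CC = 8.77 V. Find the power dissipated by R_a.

ΣR = 46.04 MΩ → I = 8.77/46.04 = 0.1905 µA.
V(R_a) = I·R = 2.705 V; P = V·I = 2.705 × 0.1905 = 0.5152 µW.

P ≈ 0.515 µW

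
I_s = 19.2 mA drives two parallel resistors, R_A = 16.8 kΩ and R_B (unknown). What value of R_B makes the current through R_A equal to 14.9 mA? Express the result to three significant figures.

The fraction through R_A equals R_B/(R_A+R_B).
14.9/19.2 = R_B/(R_A + R_B) → R_B = R_A · (0.7760)/(1 − 0.7760) = 16.8 × 3.465 = 58.21 kΩ.

R_B ≈ 58.2 kΩ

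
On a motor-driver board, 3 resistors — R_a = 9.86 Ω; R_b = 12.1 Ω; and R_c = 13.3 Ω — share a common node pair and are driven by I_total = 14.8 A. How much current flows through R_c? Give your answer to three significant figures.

Conductances: ΣG = 1/9.86 + 1/12.1 + 1/13.3 = 0.2593 (1/Ω).
By the current-divider rule, I = I_total · G_k/ΣG = 14.8 × 0.2900 = 4.292 A.

I ≈ 4.29 A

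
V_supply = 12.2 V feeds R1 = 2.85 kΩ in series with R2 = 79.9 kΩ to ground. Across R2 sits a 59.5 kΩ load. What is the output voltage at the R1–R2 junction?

R2 ‖ R_L = (79.9 × 59.5)/(79.9 + 59.5) = 34.10 kΩ.
Now apply the divider: V_out = 12.2 × 0.9229 = 11.26 V.

V_out ≈ 11.3 V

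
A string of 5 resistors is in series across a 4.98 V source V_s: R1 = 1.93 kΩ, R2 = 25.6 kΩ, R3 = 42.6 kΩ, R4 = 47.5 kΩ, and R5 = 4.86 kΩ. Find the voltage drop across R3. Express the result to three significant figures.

V ≈ 1.73 V

Series total: ΣR = 1.93 + 25.6 + 42.6 + 47.5 + 4.86 = 122.5 kΩ.
Voltage divider: V = V_s · (42.60 / 122.5) = 4.98 × 0.3478 = 1.732 V.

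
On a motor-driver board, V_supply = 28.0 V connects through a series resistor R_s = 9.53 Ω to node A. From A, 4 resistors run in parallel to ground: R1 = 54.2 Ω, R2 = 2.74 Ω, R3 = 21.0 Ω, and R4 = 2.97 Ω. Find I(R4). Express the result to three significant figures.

Combine the parallel branches: R_p = (1/54.2 + 1/2.74 + 1/21.0 + 1/2.97)⁻¹ = 1.303 Ω.
V_A by voltage divider: V_A = 28.0 × 1.303/(9.53 + 1.303) = 3.367 V.
I(R4) = V_A / R4 = 3.367/2.97 = 1.134 A.

I ≈ 1.13 A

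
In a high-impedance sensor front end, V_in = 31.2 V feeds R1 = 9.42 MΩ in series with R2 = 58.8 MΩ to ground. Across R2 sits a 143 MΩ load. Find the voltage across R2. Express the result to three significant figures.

First combine the lower leg with the load: R2 ‖ R_L = 41.67 MΩ.
Voltage divider with the loaded lower leg: V_out = 31.2 × 41.67/(9.42 + 41.67) = 31.2 × 0.8156 = 25.45 V.

V_out ≈ 25.4 V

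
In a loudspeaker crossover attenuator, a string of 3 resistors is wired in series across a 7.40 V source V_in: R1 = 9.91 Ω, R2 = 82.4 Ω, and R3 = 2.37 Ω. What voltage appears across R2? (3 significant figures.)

ΣR = 9.91 + 82.4 + 2.37 = 94.68 Ω.
V = V_in · R/ΣR = 7.40 × 0.8703 = 6.440 V.

V ≈ 6.44 V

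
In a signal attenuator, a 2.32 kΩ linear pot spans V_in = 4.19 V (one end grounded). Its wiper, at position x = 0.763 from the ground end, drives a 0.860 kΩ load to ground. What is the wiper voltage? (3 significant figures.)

The pot divides into 0.5498 kΩ above the wiper and 1.770 kΩ below.
Lower segment in parallel with the load: 1.770 ‖ 0.860 = 0.5788 kΩ.
Loaded-divider output: V_out = 4.19 × 0.5128 = 2.149 V.

V_out ≈ 2.15 V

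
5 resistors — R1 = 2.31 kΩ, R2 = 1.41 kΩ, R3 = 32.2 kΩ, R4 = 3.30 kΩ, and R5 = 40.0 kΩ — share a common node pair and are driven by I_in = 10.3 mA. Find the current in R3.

Total conductance ΣG = 1/2.31 + 1/1.41 + 1/32.2 + 1/3.30 + 1/40.0 = 1.501 (units of 1/kΩ).
Current divider: I(R3) = I_in · G_k/ΣG = 10.3 × (0.03106/1.501) = 10.3 × 0.02069 = 0.2131 mA.

I ≈ 0.213 mA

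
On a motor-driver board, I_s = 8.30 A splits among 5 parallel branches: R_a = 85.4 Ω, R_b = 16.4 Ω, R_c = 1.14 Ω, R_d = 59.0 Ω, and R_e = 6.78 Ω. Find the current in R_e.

I ≈ 1.10 A

Total conductance ΣG = 1/85.4 + 1/16.4 + 1/1.14 + 1/59.0 + 1/6.78 = 1.114 (units of 1/Ω).
By the current-divider rule, I = I_s · G_k/ΣG = 8.30 × 0.1324 = 1.099 A.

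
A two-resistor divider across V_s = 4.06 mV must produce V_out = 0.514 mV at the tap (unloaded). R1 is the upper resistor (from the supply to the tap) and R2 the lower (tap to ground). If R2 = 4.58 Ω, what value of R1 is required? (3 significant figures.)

V_out/V_s = R2/(R1+R2) = 0.1266.
Rearranging, R1 = R2·(1−k)/k = 4.58 × 6.899 = 31.60 Ω.

R1 ≈ 31.6 Ω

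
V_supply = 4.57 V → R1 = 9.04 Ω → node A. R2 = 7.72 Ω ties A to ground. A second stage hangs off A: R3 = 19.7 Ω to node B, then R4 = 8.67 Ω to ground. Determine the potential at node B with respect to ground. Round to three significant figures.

V_B ≈ 0.561 V

Looking into the second stage from A: R3 + R4 = 28.37 Ω appears in parallel with R2.
Effective lower resistance at A: R2 ‖ 28.37 = 6.069 Ω.
V_A = 4.57 × 6.069/(9.04 + 6.069) = 1.836 V.
Stage 2 is unloaded, so V_B = V_A · R4/(R3+R4) = 1.836 × 8.67/28.37 = 0.5610 V.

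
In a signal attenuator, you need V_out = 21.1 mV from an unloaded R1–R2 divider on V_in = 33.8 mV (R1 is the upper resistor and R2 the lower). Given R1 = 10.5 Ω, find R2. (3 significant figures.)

Required fraction k = V_out/V_in = 0.6243.
So R2 = R1 · V_out/(V_in − V_out) = 10.5 × 21.1/(33.8 − 21.1) = 10.5 × 1.661 = 17.44 Ω.

R2 ≈ 17.4 Ω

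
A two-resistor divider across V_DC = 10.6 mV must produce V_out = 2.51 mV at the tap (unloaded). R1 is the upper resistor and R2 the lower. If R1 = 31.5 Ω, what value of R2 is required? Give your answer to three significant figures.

R2 ≈ 9.77 Ω

The divider ratio is R2/(R1+R2) = 2.51/10.6 = 0.2368.
So R2 = R1 · V_out/(V_DC − V_out) = 31.5 × 2.51/(10.6 − 2.51) = 31.5 × 0.3103 = 9.773 Ω.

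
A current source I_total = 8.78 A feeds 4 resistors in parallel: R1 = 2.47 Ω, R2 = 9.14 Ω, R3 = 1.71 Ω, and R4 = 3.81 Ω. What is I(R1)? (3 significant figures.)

Conductances: ΣG = 1/2.47 + 1/9.14 + 1/1.71 + 1/3.81 = 1.362 (1/Ω).
R1 takes the fraction G_k/ΣG = 0.4049/1.362 = 0.2974, so I = 8.78 × 0.2974 = 2.611 A.

I ≈ 2.61 A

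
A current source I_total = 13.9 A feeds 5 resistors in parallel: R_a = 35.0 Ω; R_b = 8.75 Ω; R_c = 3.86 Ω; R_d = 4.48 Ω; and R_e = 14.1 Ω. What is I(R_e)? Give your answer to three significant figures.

I ≈ 1.42 A

Total conductance ΣG = 1/35.0 + 1/8.75 + 1/3.86 + 1/4.48 + 1/14.1 = 0.6961 (units of 1/Ω).
By the current-divider rule, I = I_total · G_k/ΣG = 13.9 × 0.1019 = 1.416 A.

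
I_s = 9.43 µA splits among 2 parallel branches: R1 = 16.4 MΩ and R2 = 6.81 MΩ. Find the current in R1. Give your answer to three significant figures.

I ≈ 2.77 µA

With just two branches, the current splits inversely with resistance.
So I = 9.43 × 6.81/23.21 = 2.767 µA.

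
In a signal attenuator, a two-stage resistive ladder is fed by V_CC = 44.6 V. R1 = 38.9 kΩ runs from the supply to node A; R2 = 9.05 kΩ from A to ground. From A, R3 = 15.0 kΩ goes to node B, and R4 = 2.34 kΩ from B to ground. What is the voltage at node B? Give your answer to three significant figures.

Looking into the second stage from A: R3 + R4 = 17.34 kΩ appears in parallel with R2.
Effective lower resistance at A: R2 ‖ 17.34 = 5.946 kΩ.
First divider: V_A = V_CC · 5.946/(38.9 + 5.946) = 5.914 V.
V_B = V_A × 0.1349 = 0.7981 V.

V_B ≈ 0.798 V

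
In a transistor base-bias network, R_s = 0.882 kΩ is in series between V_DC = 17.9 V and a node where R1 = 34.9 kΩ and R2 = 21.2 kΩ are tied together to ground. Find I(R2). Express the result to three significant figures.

I ≈ 0.791 mA

Equivalent of the parallel group: R_p = 13.19 kΩ.
V_A by voltage divider: V_A = 17.9 × 13.19/(0.882 + 13.19) = 16.78 V.
I(R2) = V_A / R2 = 16.78/21.2 = 0.7914 mA.
(Check via current divider: I_total = 1.272 mA; share G_k/ΣG = 0.6221 → same result.)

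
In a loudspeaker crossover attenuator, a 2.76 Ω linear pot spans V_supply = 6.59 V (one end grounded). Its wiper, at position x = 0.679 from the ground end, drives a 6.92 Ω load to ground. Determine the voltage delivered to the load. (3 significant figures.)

V_out ≈ 4.12 V

Lower segment x·R_p = 1.874 Ω; upper segment (1−x)·R_p = 0.8860 Ω.
Lower segment in parallel with the load: 1.874 ‖ 6.92 = 1.475 Ω.
Loaded-divider output: V_out = 6.59 × 0.6247 = 4.117 V.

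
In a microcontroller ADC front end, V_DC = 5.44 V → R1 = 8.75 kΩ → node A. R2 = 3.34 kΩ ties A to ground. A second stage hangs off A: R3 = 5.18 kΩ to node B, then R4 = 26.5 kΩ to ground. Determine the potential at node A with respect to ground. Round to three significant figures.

Looking into the second stage from A: R3 + R4 = 31.68 kΩ appears in parallel with R2.
Effective lower resistance at A: R2 ‖ 31.68 = 3.021 kΩ.
So V_A = 5.44 × 0.2567 = 1.396 V.

V_A ≈ 1.40 V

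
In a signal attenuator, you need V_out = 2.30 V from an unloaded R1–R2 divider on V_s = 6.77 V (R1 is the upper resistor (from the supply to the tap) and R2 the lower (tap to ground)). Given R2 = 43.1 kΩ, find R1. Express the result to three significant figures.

V_out/V_s = R2/(R1+R2) = 0.3397.
Rearranging, R1 = R2·(1−k)/k = 43.1 × 1.943 = 83.76 kΩ.

R1 ≈ 83.8 kΩ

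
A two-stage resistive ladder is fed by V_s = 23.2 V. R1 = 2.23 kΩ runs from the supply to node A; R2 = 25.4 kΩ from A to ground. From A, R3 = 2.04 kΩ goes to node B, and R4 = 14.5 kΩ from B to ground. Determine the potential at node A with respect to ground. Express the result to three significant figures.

V_A ≈ 19.0 V

Looking into the second stage from A: R3 + R4 = 16.54 kΩ appears in parallel with R2.
Effective lower resistance at A: R2 ‖ 16.54 = 10.02 kΩ.
So V_A = 23.2 × 0.8179 = 18.98 V.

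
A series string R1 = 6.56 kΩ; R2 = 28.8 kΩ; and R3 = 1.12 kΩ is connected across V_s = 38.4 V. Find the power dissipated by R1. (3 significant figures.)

P ≈ 7.27 mW

Series current I = V_s/ΣR = 38.4/36.48 = 1.053 mA.
V(R1) = I·R = 6.905 V; P = V·I = 6.905 × 1.053 = 7.269 mW.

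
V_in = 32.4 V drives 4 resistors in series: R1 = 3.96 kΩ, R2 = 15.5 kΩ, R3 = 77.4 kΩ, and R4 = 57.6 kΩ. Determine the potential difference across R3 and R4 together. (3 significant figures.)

Total series resistance ΣR = 3.96 + 15.5 + 77.4 + 57.6 = 154.5 kΩ.
R_{R3..R4} = 77.4 + 57.6 = 135.0 kΩ.
Voltage divider: V = V_in · (135.0 / 154.5) = 32.4 × 0.8740 = 28.32 V.

V ≈ 28.3 V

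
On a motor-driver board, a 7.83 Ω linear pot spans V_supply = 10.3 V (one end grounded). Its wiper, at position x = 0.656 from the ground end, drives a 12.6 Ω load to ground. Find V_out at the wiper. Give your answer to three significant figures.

Lower segment x·R_p = 5.136 Ω; upper segment (1−x)·R_p = 2.694 Ω.
R_L loads the lower segment: effective lower R = 3.649 Ω.
Then V_out = V_supply · 3.649/(2.694 + 3.649) = 5.926 V.
(Unloaded: V_out = x·V_supply = 6.76 V.)

V_out ≈ 5.93 V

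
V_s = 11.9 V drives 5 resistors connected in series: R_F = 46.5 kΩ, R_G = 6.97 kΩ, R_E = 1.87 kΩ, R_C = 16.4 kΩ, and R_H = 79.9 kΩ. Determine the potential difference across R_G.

Series total: ΣR = 46.5 + 6.97 + 1.87 + 16.4 + 79.9 = 151.6 kΩ.
By the voltage-divider rule, V = 11.9 × 6.970/151.6 = 0.5470 V.

V ≈ 0.547 V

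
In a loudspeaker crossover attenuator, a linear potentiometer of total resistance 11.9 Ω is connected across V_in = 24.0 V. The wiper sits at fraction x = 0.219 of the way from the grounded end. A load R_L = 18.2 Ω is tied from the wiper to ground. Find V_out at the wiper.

Split the track: R_lower = x·R_p = 2.606 Ω, R_upper = (1−x)·R_p = 9.294 Ω.
(x·R_p) ‖ R_L = 2.280 Ω.
Then V_out = V_in · 2.280/(9.294 + 2.280) = 4.727 V.

V_out ≈ 4.73 V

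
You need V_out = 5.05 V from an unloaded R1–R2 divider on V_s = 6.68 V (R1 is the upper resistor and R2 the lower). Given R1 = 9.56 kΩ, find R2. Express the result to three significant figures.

The divider ratio is R2/(R1+R2) = 5.05/6.68 = 0.7560.
So R2 = R1 · V_out/(V_s − V_out) = 9.56 × 5.05/(6.68 − 5.05) = 9.56 × 3.098 = 29.62 kΩ.

R2 ≈ 29.6 kΩ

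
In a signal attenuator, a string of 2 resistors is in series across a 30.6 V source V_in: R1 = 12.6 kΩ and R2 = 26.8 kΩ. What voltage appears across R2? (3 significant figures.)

V ≈ 20.8 V

Total series resistance ΣR = 12.6 + 26.8 = 39.40 kΩ.
V = V_in · R/ΣR = 30.6 × 0.6802 = 20.81 V.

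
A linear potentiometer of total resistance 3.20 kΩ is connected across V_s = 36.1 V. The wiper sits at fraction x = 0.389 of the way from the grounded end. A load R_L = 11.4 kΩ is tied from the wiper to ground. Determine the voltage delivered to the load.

Split the track: R_lower = x·R_p = 1.245 kΩ, R_upper = (1−x)·R_p = 1.955 kΩ.
(x·R_p) ‖ R_L = 1.122 kΩ.
V_out = 36.1 × 1.122/(1.955 + 1.122) = 13.16 V.

V_out ≈ 13.2 V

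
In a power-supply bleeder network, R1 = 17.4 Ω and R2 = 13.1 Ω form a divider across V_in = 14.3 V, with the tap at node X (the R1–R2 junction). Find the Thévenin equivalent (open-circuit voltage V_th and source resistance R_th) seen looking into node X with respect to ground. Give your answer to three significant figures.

Open-circuit (no load on X): V_th = V_in · R2/(R1 + R2) = 14.3 × 13.1/(17.40 + 13.1) = 6.142 V.
Looking into X with the source shorted: R_th = R1·R2/(R1+R2) = 17.40 × 13.1/30.50 = 7.473 Ω.

V_th ≈ 6.14 V, R_th ≈ 7.47 Ω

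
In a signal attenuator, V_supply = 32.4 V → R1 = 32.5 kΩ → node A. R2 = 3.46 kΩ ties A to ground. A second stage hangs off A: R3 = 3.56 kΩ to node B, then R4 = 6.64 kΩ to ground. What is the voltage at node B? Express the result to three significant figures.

V_B ≈ 1.55 V

The second stage (R3 + R4 = 10.20 kΩ) loads node A in parallel with R2.
R2 ‖ (R3+R4) = 2.584 kΩ.
First divider: V_A = V_supply · 2.584/(32.5 + 2.584) = 2.386 V.
V_B = V_A × 0.6510 = 1.553 V.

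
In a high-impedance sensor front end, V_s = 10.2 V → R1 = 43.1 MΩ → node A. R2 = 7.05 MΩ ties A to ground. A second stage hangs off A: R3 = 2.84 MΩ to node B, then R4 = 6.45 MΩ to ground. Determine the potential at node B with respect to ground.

V_B ≈ 0.603 V

Looking into the second stage from A: R3 + R4 = 9.290 MΩ appears in parallel with R2.
Effective lower resistance at A: R2 ‖ 9.290 = 4.008 MΩ.
V_A = 10.2 × 4.008/(43.1 + 4.008) = 0.8679 V.
Stage 2 is unloaded, so V_B = V_A · R4/(R3+R4) = 0.8679 × 6.45/9.290 = 0.6026 V.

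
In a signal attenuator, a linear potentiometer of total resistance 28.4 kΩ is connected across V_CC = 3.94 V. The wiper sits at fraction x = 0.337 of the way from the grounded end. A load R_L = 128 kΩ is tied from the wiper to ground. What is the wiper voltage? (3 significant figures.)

Split the track: R_lower = x·R_p = 9.571 kΩ, R_upper = (1−x)·R_p = 18.83 kΩ.
(x·R_p) ‖ R_L = 8.905 kΩ.
Loaded-divider output: V_out = 3.94 × 0.3211 = 1.265 V.

V_out ≈ 1.27 V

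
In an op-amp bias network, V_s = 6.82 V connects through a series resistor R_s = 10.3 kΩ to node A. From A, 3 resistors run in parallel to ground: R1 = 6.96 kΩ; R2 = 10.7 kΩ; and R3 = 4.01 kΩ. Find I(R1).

Equivalent of the parallel group: R_p = 2.055 kΩ.
V_A by voltage divider: V_A = 6.82 × 2.055/(10.3 + 2.055) = 1.135 V.
I(R1) = V_A / R1 = 1.135/6.96 = 0.1630 mA.

I ≈ 0.163 mA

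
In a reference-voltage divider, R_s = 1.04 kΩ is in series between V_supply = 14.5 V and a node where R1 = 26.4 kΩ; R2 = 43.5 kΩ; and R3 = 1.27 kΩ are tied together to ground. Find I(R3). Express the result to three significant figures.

Equivalent of the parallel group: R_p = 1.179 kΩ.
Node voltage V_A = V_supply · R_p/(R_s + R_p) = 14.5 × 0.5313 = 7.704 V.
Branch current I = V_A/R3 = 7.704/1.27 = 6.066 mA.

I ≈ 6.07 mA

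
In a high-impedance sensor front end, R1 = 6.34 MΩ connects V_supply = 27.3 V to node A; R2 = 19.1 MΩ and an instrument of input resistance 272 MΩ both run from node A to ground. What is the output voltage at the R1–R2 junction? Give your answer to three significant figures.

V_out ≈ 20.1 V

First combine the lower leg with the load: R2 ‖ R_L = 17.85 MΩ.
Voltage divider with the loaded lower leg: V_out = 27.3 × 17.85/(6.34 + 17.85) = 27.3 × 0.7379 = 20.14 V.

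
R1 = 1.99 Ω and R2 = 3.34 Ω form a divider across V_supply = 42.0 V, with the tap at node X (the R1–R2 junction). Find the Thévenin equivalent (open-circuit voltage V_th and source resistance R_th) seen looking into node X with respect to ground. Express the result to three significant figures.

V_th is the unloaded tap voltage: V_supply · R2/(R1+R2) = 42.0 × 0.6266 = 26.32 V.
Zeroing V_supply shorts the top of R1 to ground, so R_th = R1 ‖ R2 = 1.247 Ω.

V_th ≈ 26.3 V, R_th ≈ 1.25 Ω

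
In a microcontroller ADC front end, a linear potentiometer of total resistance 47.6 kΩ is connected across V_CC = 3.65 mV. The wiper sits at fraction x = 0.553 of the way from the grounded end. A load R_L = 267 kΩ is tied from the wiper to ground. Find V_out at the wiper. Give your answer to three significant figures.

V_out ≈ 1.93 mV

The pot divides into 21.28 kΩ above the wiper and 26.32 kΩ below.
R_L loads the lower segment: effective lower R = 23.96 kΩ.
Then V_out = V_CC · 23.96/(21.28 + 23.96) = 1.933 mV.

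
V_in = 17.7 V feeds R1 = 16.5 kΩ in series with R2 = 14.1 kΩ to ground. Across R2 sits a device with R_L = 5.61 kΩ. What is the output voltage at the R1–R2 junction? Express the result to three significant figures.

R2 ‖ R_L = (14.1 × 5.61)/(14.1 + 5.61) = 4.013 kΩ.
Voltage divider with the loaded lower leg: V_out = 17.7 × 4.013/(16.5 + 4.013) = 17.7 × 0.1956 = 3.463 V.

V_out ≈ 3.46 V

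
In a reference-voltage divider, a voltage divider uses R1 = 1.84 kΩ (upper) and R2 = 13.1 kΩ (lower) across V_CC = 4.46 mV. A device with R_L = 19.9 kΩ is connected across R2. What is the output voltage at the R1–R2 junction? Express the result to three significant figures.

First combine the lower leg with the load: R2 ‖ R_L = 7.900 kΩ.
Then V_out = V_CC · R2'/(R1 + R2') = 4.46 × 7.900/9.740 = 3.617 mV.

V_out ≈ 3.62 mV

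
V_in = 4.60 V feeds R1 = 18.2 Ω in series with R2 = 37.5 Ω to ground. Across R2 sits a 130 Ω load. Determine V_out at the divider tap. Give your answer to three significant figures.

V_out ≈ 2.83 V

R2 ‖ R_L = (37.5 × 130)/(37.5 + 130) = 29.10 Ω.
Voltage divider with the loaded lower leg: V_out = 4.60 × 29.10/(18.2 + 29.10) = 4.60 × 0.6153 = 2.830 V.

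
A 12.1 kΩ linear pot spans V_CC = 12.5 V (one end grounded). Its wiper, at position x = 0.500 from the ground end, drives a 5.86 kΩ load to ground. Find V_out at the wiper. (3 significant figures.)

Split the track: R_lower = x·R_p = 6.050 kΩ, R_upper = (1−x)·R_p = 6.050 kΩ.
Lower segment in parallel with the load: 6.050 ‖ 5.86 = 2.977 kΩ.
V_out = 12.5 × 2.977/(6.050 + 2.977) = 4.122 V.

V_out ≈ 4.12 V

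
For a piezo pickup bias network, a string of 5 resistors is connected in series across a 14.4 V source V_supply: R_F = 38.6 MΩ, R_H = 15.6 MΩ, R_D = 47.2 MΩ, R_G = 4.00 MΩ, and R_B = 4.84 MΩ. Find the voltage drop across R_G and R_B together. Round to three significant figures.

V ≈ 1.15 V

Series total: ΣR = 38.6 + 15.6 + 47.2 + 4.00 + 4.84 = 110.2 MΩ.
R_{R_G..R_B} = 4.00 + 4.84 = 8.840 MΩ.
Voltage divider: V = V_supply · (8.840 / 110.2) = 14.4 × 0.08019 = 1.155 V.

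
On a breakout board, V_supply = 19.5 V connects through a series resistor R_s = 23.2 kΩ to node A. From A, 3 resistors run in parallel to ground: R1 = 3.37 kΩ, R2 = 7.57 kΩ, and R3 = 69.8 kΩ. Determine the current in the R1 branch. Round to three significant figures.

Equivalent of the parallel group: R_p = 2.257 kΩ.
V_A = 19.5 × 2.257/25.46 = 1.729 V.
Branch current I = V_A/R1 = 1.729/3.37 = 0.5129 mA.
(Check via current divider: I_total = 0.7660 mA; share G_k/ΣG = 0.6696 → same result.)

I ≈ 0.513 mA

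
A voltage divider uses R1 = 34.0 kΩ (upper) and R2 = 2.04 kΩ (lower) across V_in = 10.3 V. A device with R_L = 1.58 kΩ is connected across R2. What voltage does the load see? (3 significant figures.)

V_out ≈ 0.263 V

The load sits in parallel with R2, giving an effective lower resistance R2' = R2·R_L/(R2+R_L) = 0.8904 kΩ.
Voltage divider with the loaded lower leg: V_out = 10.3 × 0.8904/(34.0 + 0.8904) = 10.3 × 0.02552 = 0.2629 V.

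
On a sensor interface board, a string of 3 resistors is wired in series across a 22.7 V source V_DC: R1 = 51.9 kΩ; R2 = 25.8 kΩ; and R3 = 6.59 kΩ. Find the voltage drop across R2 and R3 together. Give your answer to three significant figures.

ΣR = 51.9 + 25.8 + 6.59 = 84.29 kΩ.
R_{R2..R3} = 25.8 + 6.59 = 32.39 kΩ.
Voltage divider: V = V_DC · (32.39 / 84.29) = 22.7 × 0.3843 = 8.723 V.

V ≈ 8.72 V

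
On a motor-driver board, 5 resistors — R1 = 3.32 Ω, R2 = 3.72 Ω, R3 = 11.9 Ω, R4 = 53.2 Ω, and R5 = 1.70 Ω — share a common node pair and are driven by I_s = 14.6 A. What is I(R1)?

Total conductance ΣG = 1/3.32 + 1/3.72 + 1/11.9 + 1/53.2 + 1/1.70 = 1.261 (units of 1/Ω).
R1 takes the fraction G_k/ΣG = 0.3012/1.261 = 0.2388, so I = 14.6 × 0.2388 = 3.487 A.

I ≈ 3.49 A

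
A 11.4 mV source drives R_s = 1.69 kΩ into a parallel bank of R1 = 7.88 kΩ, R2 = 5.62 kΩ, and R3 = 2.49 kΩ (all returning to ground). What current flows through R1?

Equivalent of the parallel group: R_p = 1.416 kΩ.
V_A by voltage divider: V_A = 11.4 × 1.416/(1.69 + 1.416) = 5.196 mV.
Branch current I = V_A/R1 = 5.196/7.88 = 0.6594 µA.
(Equivalently: I_total = 3.671 µA, then current-divider fraction G_k/ΣG = 0.1796.)

I ≈ 0.659 µA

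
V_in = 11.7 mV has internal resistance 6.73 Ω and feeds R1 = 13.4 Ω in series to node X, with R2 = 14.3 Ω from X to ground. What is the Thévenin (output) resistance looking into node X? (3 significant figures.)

R_th ≈ 8.36 Ω

R1' = 6.73 + 13.4 = 20.13 Ω (source resistance + R1).
Zeroing V_in shorts the top of R1' to ground, so R_th = R1' ‖ R2 = 8.361 Ω.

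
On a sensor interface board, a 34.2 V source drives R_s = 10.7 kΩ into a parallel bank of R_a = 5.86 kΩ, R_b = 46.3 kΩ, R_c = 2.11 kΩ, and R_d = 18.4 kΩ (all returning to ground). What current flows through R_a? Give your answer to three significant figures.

I ≈ 0.670 mA

Combine the parallel branches: R_p = (1/5.86 + 1/46.3 + 1/2.11 + 1/18.4)⁻¹ = 1.388 kΩ.
Node voltage V_A = V_CC · R_p/(R_s + R_p) = 34.2 × 0.1148 = 3.927 V.
I(R_a) = V_A / R_a = 3.927/5.86 = 0.6701 mA.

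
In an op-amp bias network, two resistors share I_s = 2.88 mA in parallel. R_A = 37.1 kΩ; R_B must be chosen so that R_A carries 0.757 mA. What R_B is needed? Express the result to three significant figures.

R_B ≈ 13.2 kΩ

The fraction through R_A equals R_B/(R_A+R_B).
0.757/2.88 = R_B/(R_A + R_B) → R_B = R_A · (0.2628)/(1 − 0.2628) = 37.1 × 0.3566 = 13.23 kΩ.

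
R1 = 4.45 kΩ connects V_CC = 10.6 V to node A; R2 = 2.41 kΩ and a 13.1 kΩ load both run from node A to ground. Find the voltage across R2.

R2 ‖ R_L = (2.41 × 13.1)/(2.41 + 13.1) = 2.036 kΩ.
Voltage divider with the loaded lower leg: V_out = 10.6 × 2.036/(4.45 + 2.036) = 10.6 × 0.3139 = 3.327 V.

V_out ≈ 3.33 V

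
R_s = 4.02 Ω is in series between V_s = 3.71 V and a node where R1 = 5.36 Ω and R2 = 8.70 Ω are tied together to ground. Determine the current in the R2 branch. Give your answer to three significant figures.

Equivalent of the parallel group: R_p = 3.317 Ω.
V_A = 3.71 × 3.317/7.337 = 1.677 V.
I(R2) = V_A / R2 = 1.677/8.70 = 0.1928 A.

I ≈ 0.193 A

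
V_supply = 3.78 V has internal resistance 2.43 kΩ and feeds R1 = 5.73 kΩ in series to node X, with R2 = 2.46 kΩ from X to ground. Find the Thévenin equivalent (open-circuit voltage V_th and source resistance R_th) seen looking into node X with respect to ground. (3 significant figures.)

R1' = 2.43 + 5.73 = 8.160 kΩ (source resistance + R1).
V_th is the unloaded tap voltage: V_supply · R2/(R1'+R2) = 3.78 × 0.2316 = 0.8756 V.
Zeroing V_supply shorts the top of R1' to ground, so R_th = R1' ‖ R2 = 1.890 kΩ.

V_th ≈ 0.876 V, R_th ≈ 1.89 kΩ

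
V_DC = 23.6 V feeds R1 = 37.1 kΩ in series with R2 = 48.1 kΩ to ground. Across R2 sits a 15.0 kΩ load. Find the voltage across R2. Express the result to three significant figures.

V_out ≈ 5.56 V

First combine the lower leg with the load: R2 ‖ R_L = 11.43 kΩ.
Voltage divider with the loaded lower leg: V_out = 23.6 × 11.43/(37.1 + 11.43) = 23.6 × 0.2356 = 5.560 V.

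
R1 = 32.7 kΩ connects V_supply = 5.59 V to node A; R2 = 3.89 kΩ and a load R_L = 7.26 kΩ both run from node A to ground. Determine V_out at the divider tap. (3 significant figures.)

V_out ≈ 0.402 V

R2 ‖ R_L = (3.89 × 7.26)/(3.89 + 7.26) = 2.533 kΩ.
Now apply the divider: V_out = 5.59 × 0.07189 = 0.4019 V.
(Unloaded it would be 0.594 V; the load pulls it down.)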